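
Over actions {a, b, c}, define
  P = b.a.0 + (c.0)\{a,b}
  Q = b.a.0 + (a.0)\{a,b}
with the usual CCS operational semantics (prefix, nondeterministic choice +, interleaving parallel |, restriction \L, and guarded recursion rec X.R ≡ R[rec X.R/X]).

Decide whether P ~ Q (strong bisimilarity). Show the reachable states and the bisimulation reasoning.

not bisimilar

P's transition system — 4 states:
  u0 = b.a.0 + (c.0)\{a,b} has moves --b--▸ u1, --c--▸ u2
  u1 = a.0 has moves --a--▸ u3
  u2 = 0\{a,b} has moves deadlocked
  u3 = 0 has moves deadlocked
Q's transition system — 3 states:
  v0 = b.a.0 + (a.0)\{a,b} has moves --b--▸ v1
  v1 = a.0 has moves --a--▸ v2
  v2 = 0 has moves deadlocked
Coarsest stable partition (strong bisimilarity classes):
  B0 = {u0}
  B1 = {u2, u3, v2}
  B2 = {u1, v1}
  B3 = {v0}
u0 ∈ B0, v0 ∈ B3 → different blocks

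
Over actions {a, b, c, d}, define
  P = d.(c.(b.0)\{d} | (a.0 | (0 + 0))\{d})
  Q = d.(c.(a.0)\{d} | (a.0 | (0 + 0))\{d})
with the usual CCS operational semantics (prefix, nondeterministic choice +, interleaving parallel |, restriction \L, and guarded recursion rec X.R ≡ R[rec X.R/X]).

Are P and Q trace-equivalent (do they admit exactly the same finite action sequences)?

P's transition system — 7 states:
  s0 = d.(c.(b.0)\{d} | (a.0 | (0 + 0))\{d}) :: -d-> s1
  s1 = c.(b.0)\{d} | (a.0 | (0 + 0))\{d} :: -a-> s2, -c-> s3
  s2 = c.(b.0)\{d} | (0 | (0 + 0))\{d} :: -c-> s4
  s3 = (b.0)\{d} | (a.0 | (0 + 0))\{d} :: -a-> s4, -b-> s5
  s4 = (b.0)\{d} | (0 | (0 + 0))\{d} :: -b-> s6
  s5 = 0\{d} | (a.0 | (0 + 0))\{d} :: -a-> s6
  s6 = 0\{d} | (0 | (0 + 0))\{d} :: (no moves)
Q's transition system — 7 states:
  t0 = d.(c.(a.0)\{d} | (a.0 | (0 + 0))\{d}) :: -d-> t1
  t1 = c.(a.0)\{d} | (a.0 | (0 + 0))\{d} :: -a-> t2, -c-> t3
  t2 = c.(a.0)\{d} | (0 | (0 + 0))\{d} :: -c-> t4
  t3 = (a.0)\{d} | (a.0 | (0 + 0))\{d} :: -a-> t4, -a-> t5
  t4 = (a.0)\{d} | (0 | (0 + 0))\{d} :: -a-> t6
  t5 = 0\{d} | (a.0 | (0 + 0))\{d} :: -a-> t6
  t6 = 0\{d} | (0 | (0 + 0))\{d} :: (no moves)
Trace ⟨dcb⟩ through P, begin at {s0}:
  step 1 (d): {s1}
  step 2 (c): {s3}
  step 3 (b): {s5}
  ✓ P
Trace ⟨dcb⟩ through Q, begin at {t0}:
  step 1 (d): {t1}
  step 2 (c): {t3}
  step 3 (b): no successor for Q

NO — witness ⟨dcb⟩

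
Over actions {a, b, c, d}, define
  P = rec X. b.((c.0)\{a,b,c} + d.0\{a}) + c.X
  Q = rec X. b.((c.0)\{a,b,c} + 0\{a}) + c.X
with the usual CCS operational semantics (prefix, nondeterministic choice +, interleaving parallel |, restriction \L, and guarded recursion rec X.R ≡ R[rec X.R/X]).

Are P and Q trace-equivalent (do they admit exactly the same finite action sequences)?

NO — witness ⟨bd⟩

LTS(P): 3 reachable states
  u0 = rec X. b.((c.0)\{a,b,c} + d.0\{a}) + c.X → --b--▸ u1, --c--▸ u0
  u1 = (c.0)\{a,b,c} + d.0\{a} → --d--▸ u2
  u2 = 0\{a} → stopped
LTS(Q): 2 reachable states
  v0 = rec X. b.((c.0)\{a,b,c} + 0\{a}) + c.X → --b--▸ v1, --c--▸ v0
  v1 = (c.0)\{a,b,c} + 0\{a} → stopped
Trace ⟨bd⟩ through P, begin at {u0}:
  [1] b ⇒ {u1}
  [2] d ⇒ {u2}
  ✓ P
Trace ⟨bd⟩ through Q, begin at {v0}:
  [1] b ⇒ {v1}
  [2] d ⇒ ∅  — Q cannot continue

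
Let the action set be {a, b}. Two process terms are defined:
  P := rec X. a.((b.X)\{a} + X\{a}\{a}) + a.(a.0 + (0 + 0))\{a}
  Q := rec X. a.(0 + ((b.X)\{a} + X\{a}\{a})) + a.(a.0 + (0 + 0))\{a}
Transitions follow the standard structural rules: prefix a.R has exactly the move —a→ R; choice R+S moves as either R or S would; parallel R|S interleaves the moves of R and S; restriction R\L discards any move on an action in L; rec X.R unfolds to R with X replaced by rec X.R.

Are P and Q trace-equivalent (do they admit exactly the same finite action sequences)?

YES

Reachable graph of P (4 states):
  m0 = rec X. a.((b.X)\{a} + X\{a}\{a}) + a.(a.0 + (0 + 0))\{a} :: --a--▸ m1, --a--▸ m2
  m1 = (a.0 + (0 + 0))\{a} :: stopped
  m2 = (b.(rec X. a.((b.X)\{a} + X\{a}\{a}) + a.(a.0 + (0 + 0))\{a}))\{a} + (rec X. a.((b.X)\{a} + X\{a}\{a}) + a.(a.0 + (0 + 0))\{a})\{a}\{a} :: --b--▸ m3
  m3 = (rec X. a.((b.X)\{a} + X\{a}\{a}) + a.(a.0 + (0 + 0))\{a})\{a} :: stopped
Reachable graph of Q (4 states):
  n0 = rec X. a.(0 + ((b.X)\{a} + X\{a}\{a})) + a.(a.0 + (0 + 0))\{a} :: --a--▸ n1, --a--▸ n2
  n1 = (a.0 + (0 + 0))\{a} :: stopped
  n2 = 0 + ((b.(rec X. a.(0 + ((b.X)\{a} + X\{a}\{a})) + a.(a.0 + (0 + 0))\{a}))\{a} + (rec X. a.(0 + ((b.X)\{a} + X\{a}\{a})) + a.(a.0 + (0 + 0))\{a})\{a}\{a}) :: --b--▸ n3
  n3 = (rec X. a.(0 + ((b.X)\{a} + X\{a}\{a})) + a.(a.0 + (0 + 0))\{a})\{a} :: stopped
Bisimilarity quotient blocks:
  B0 = {m0, n0}
  B1 = {m1, m3, n1, n3}
  B2 = {m2, n2}
m0 ∈ B0, n0 ∈ B0 → same block
Bisimilar ⇒ trace-equivalent.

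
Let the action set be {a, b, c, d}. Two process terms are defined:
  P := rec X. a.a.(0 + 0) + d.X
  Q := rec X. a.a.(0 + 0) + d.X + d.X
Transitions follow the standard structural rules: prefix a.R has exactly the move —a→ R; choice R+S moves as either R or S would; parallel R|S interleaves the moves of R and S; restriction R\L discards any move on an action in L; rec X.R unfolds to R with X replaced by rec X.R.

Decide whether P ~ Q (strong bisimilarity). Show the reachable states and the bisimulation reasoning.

P's transition system — 3 states:
  p0 = rec X. a.a.(0 + 0) + d.X ⊢ ··a··> p1, ··d··> p0
  p1 = a.(0 + 0) ⊢ ··a··> p2
  p2 = 0 + 0 ⊢ ·
Q's transition system — 3 states:
  q0 = rec X. a.a.(0 + 0) + d.X + d.X ⊢ ··a··> q1, ··d··> q0
  q1 = a.(0 + 0) ⊢ ··a··> q2
  q2 = 0 + 0 ⊢ ·
Partition-refinement fixed point:
  B0 = {p0, q0}
  B1 = {p1, q1}
  B2 = {p2, q2}
p0 ∈ B0, q0 ∈ B0 → same block

YES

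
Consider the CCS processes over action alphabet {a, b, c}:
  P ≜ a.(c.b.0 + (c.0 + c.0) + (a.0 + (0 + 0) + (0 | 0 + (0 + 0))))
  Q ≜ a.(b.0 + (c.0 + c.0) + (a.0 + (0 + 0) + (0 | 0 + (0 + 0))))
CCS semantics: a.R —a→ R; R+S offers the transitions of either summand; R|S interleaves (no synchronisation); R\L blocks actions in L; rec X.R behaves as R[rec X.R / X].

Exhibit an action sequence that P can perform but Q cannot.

acb

Reachable graph of P (4 states):
  p0 = a.(c.b.0 + (c.0 + c.0) + (a.0 + (0 + 0) + (0 | 0 + (0 + 0)))) has moves ··a··> p1
  p1 = c.b.0 + (c.0 + c.0) + (a.0 + (0 + 0) + (0 | 0 + (0 + 0))) has moves ··a··> p2, ··c··> p2, ··c··> p3
  p2 = 0 has moves (no moves)
  p3 = b.0 has moves ··b··> p2
Reachable graph of Q (3 states):
  q0 = a.(b.0 + (c.0 + c.0) + (a.0 + (0 + 0) + (0 | 0 + (0 + 0)))) has moves ··a··> q1
  q1 = b.0 + (c.0 + c.0) + (a.0 + (0 + 0) + (0 | 0 + (0 + 0))) has moves ··a··> q2, ··b··> q2, ··c··> q2
  q2 = 0 has moves (no moves)
Executing acb from P (initial set {p0}):
  after a @ step 1: {p1}
  after c @ step 2: {p2, p3}
  after b @ step 3: {p2}
  — P admits the full trace.
Executing acb from Q (initial set {q0}):
  after a @ step 1: {q1}
  after c @ step 2: {q2}
  after b @ step 3: ∅  — Q cannot continue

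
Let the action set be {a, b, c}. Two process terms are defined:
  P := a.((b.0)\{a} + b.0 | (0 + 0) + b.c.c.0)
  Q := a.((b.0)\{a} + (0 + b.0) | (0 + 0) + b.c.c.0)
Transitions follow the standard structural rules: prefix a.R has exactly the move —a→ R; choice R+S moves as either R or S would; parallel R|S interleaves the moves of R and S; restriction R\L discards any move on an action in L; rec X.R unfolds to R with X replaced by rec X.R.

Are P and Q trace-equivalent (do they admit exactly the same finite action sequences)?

YES

Reachable graph of P (7 states):
  m0 = a.((b.0)\{a} + b.0 | (0 + 0) + b.c.c.0) ⊢ ··a··> m1
  m1 = (b.0)\{a} + b.0 | (0 + 0) + b.c.c.0 ⊢ ··b··> m2, ··b··> m3, ··b··> m4
  m2 = 0 | (0 + 0) ⊢ deadlocked
  m3 = 0\{a} ⊢ deadlocked
  m4 = c.c.0 ⊢ ··c··> m5
  m5 = c.0 ⊢ ··c··> m6
  m6 = 0 ⊢ deadlocked
Reachable graph of Q (7 states):
  n0 = a.((b.0)\{a} + (0 + b.0) | (0 + 0) + b.c.c.0) ⊢ ··a··> n1
  n1 = (b.0)\{a} + (0 + b.0) | (0 + 0) + b.c.c.0 ⊢ ··b··> n2, ··b··> n3, ··b··> n4
  n2 = 0 | (0 + 0) ⊢ deadlocked
  n3 = 0\{a} ⊢ deadlocked
  n4 = c.c.0 ⊢ ··c··> n5
  n5 = c.0 ⊢ ··c··> n6
  n6 = 0 ⊢ deadlocked
Bisimilarity quotient blocks:
  B0 = {m0, n0}
  B1 = {m1, n1}
  B2 = {m2, m3, m6, n2, n3, n6}
  B3 = {m4, n4}
  B4 = {m5, n5}
m0 ∈ B0, n0 ∈ B0 → same block
Bisimilar ⇒ trace-equivalent.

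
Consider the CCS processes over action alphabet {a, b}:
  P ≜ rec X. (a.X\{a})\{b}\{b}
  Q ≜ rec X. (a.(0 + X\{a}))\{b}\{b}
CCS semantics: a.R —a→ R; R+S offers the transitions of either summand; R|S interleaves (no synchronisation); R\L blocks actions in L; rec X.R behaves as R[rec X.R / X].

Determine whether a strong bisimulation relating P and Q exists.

bisimilar

LTS(P): 2 reachable states
  m0 = rec X. (a.X\{a})\{b}\{b} has moves =a=> m1
  m1 = (rec X. (a.X\{a})\{b}\{b})\{a}\{b}\{b} has moves ∅
LTS(Q): 2 reachable states
  n0 = rec X. (a.(0 + X\{a}))\{b}\{b} has moves =a=> n1
  n1 = (0 + (rec X. (a.(0 + X\{a}))\{b}\{b})\{a})\{b}\{b} has moves ∅
Partition-refinement fixed point:
  B0 = {m0, n0}
  B1 = {m1, n1}
m0 ∈ B0, n0 ∈ B0 → same block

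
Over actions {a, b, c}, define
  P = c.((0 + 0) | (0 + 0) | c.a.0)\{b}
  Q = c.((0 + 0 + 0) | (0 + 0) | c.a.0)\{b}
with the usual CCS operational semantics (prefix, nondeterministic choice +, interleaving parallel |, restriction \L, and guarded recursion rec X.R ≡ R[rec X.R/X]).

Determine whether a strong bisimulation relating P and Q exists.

P ~ Q

Reachable graph of P (4 states):
  s0 = c.((0 + 0) | (0 + 0) | c.a.0)\{b} → ··c··> s1
  s1 = ((0 + 0) | (0 + 0) | c.a.0)\{b} → ··c··> s2
  s2 = ((0 + 0) | (0 + 0) | a.0)\{b} → ··a··> s3
  s3 = ((0 + 0) | (0 + 0) | 0)\{b} → stopped
Reachable graph of Q (4 states):
  t0 = c.((0 + 0 + 0) | (0 + 0) | c.a.0)\{b} → ··c··> t1
  t1 = ((0 + 0 + 0) | (0 + 0) | c.a.0)\{b} → ··c··> t2
  t2 = ((0 + 0 + 0) | (0 + 0) | a.0)\{b} → ··a··> t3
  t3 = ((0 + 0 + 0) | (0 + 0) | 0)\{b} → stopped
Bisimilarity quotient blocks:
  B0 = {s0, t0}
  B1 = {s1, t1}
  B2 = {s2, t2}
  B3 = {s3, t3}
s0 ∈ B0, t0 ∈ B0 → same block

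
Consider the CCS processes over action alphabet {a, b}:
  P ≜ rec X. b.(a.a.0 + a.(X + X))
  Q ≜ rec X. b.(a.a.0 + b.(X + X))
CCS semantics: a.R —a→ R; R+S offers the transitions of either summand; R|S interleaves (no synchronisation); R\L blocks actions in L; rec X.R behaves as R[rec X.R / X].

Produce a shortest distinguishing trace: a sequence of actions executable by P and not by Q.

Reachable graph of P (5 states):
  s0 = rec X. b.(a.a.0 + a.(X + X)) :: -b-> s1
  s1 = a.a.0 + a.((rec X. b.(a.a.0 + a.(X + X))) + (rec X. b.(a.a.0 + a.(X + X)))) :: -a-> s2, -a-> s3
  s2 = (rec X. b.(a.a.0 + a.(X + X))) + (rec X. b.(a.a.0 + a.(X + X))) :: -b-> s1
  s3 = a.0 :: -a-> s4
  s4 = 0 :: (no moves)
Reachable graph of Q (5 states):
  t0 = rec X. b.(a.a.0 + b.(X + X)) :: -b-> t1
  t1 = a.a.0 + b.((rec X. b.(a.a.0 + b.(X + X))) + (rec X. b.(a.a.0 + b.(X + X)))) :: -a-> t2, -b-> t3
  t2 = a.0 :: -a-> t4
  t3 = (rec X. b.(a.a.0 + b.(X + X))) + (rec X. b.(a.a.0 + b.(X + X))) :: -b-> t1
  t4 = 0 :: (no moves)
Run σ = ⟨bab⟩ on P: start {s0}
  after b @ step 1: {s1}
  after a @ step 2: {s2, s3}
  after b @ step 3: {s1}
  ✓ P
Run σ = ⟨bab⟩ on Q: start {t0}
  after b @ step 1: {t1}
  after a @ step 2: {t2}
  after b @ step 3: no successor for Q

bab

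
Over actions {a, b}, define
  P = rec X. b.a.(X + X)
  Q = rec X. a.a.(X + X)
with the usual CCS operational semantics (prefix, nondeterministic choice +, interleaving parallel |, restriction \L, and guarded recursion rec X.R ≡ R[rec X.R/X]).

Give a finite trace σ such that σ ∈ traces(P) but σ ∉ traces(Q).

b

LTS(P): 3 reachable states
  s0 = rec X. b.a.(X + X) | —b→ s1
  s1 = a.((rec X. b.a.(X + X)) + (rec X. b.a.(X + X))) | —a→ s2
  s2 = (rec X. b.a.(X + X)) + (rec X. b.a.(X + X)) | —b→ s1
LTS(Q): 3 reachable states
  t0 = rec X. a.a.(X + X) | —a→ t1
  t1 = a.((rec X. a.a.(X + X)) + (rec X. a.a.(X + X))) | —a→ t2
  t2 = (rec X. a.a.(X + X)) + (rec X. a.a.(X + X)) | —a→ t1
Run σ = ⟨b⟩ on P: start {s0}
  after b @ step 1: {s1}
  ✓ P
Run σ = ⟨b⟩ on Q: start {t0}
  after b @ step 1: ∅  — Q cannot continue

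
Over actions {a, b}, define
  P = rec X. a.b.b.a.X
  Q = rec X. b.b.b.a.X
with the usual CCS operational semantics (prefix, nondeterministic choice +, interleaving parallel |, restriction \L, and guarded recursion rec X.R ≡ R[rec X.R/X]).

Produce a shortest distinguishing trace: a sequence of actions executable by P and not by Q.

P's transition system — 4 states:
  m0 = rec X. a.b.b.a.X → —a→ m1
  m1 = b.b.a.(rec X. a.b.b.a.X) → —b→ m2
  m2 = b.a.(rec X. a.b.b.a.X) → —b→ m3
  m3 = a.(rec X. a.b.b.a.X) → —a→ m0
Q's transition system — 4 states:
  n0 = rec X. b.b.b.a.X → —b→ n1
  n1 = b.b.a.(rec X. b.b.b.a.X) → —b→ n2
  n2 = b.a.(rec X. b.b.b.a.X) → —b→ n3
  n3 = a.(rec X. b.b.b.a.X) → —a→ n0
Executing a from P (initial set {m0}):
  step 1 (a): {m1}
  — P admits the full trace.
Executing a from Q (initial set {n0}):
  step 1 (a): no successor for Q

a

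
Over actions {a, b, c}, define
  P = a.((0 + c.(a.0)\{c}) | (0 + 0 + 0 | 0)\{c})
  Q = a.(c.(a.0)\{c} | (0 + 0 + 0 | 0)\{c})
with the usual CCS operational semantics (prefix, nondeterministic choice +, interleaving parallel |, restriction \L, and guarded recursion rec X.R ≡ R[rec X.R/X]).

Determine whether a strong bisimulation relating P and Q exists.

P ~ Q

LTS(P): 4 reachable states
  p0 = a.((0 + c.(a.0)\{c}) | (0 + 0 + 0 | 0)\{c}) | ··a··> p1
  p1 = (0 + c.(a.0)\{c}) | (0 + 0 + 0 | 0)\{c} | ··c··> p2
  p2 = (a.0)\{c} | (0 + 0 + 0 | 0)\{c} | ··a··> p3
  p3 = 0\{c} | (0 + 0 + 0 | 0)\{c} | ∅
LTS(Q): 4 reachable states
  q0 = a.(c.(a.0)\{c} | (0 + 0 + 0 | 0)\{c}) | ··a··> q1
  q1 = c.(a.0)\{c} | (0 + 0 + 0 | 0)\{c} | ··c··> q2
  q2 = (a.0)\{c} | (0 + 0 + 0 | 0)\{c} | ··a··> q3
  q3 = 0\{c} | (0 + 0 + 0 | 0)\{c} | ∅
Partition-refinement fixed point:
  B0 = {p0, q0}
  B1 = {p1, q1}
  B2 = {p2, q2}
  B3 = {p3, q3}
p0 ∈ B0, q0 ∈ B0 → same block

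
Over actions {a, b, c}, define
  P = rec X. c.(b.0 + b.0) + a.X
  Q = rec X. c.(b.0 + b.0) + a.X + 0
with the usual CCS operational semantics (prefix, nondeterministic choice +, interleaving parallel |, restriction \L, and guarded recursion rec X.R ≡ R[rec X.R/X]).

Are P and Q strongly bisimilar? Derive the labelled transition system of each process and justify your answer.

Reachable graph of P (3 states):
  s0 = rec X. c.(b.0 + b.0) + a.X :: —a→ s0, —c→ s1
  s1 = b.0 + b.0 :: —b→ s2
  s2 = 0 :: ∅
Reachable graph of Q (3 states):
  t0 = rec X. c.(b.0 + b.0) + a.X + 0 :: —a→ t0, —c→ t1
  t1 = b.0 + b.0 :: —b→ t2
  t2 = 0 :: ∅
Coarsest stable partition (strong bisimilarity classes):
  B0 = {s0, t0}
  B1 = {s1, t1}
  B2 = {s2, t2}
s0 ∈ B0, t0 ∈ B0 → same block

bisimilar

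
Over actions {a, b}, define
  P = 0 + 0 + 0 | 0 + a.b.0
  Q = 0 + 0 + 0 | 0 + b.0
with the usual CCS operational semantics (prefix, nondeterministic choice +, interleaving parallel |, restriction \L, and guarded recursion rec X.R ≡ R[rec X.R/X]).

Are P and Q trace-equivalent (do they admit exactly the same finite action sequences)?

NO — witness ⟨a⟩

LTS(P): 3 reachable states
  u0 = 0 + 0 + 0 | 0 + a.b.0 | =a=> u1
  u1 = b.0 | =b=> u2
  u2 = 0 | (no moves)
LTS(Q): 2 reachable states
  v0 = 0 + 0 + 0 | 0 + b.0 | =b=> v1
  v1 = 0 | (no moves)
Run σ = ⟨a⟩ on P: start {u0}
  [1] a ⇒ {u1}
  ✓ P
Run σ = ⟨a⟩ on Q: start {v0}
  [1] a ⇒ ∅ (Q stuck)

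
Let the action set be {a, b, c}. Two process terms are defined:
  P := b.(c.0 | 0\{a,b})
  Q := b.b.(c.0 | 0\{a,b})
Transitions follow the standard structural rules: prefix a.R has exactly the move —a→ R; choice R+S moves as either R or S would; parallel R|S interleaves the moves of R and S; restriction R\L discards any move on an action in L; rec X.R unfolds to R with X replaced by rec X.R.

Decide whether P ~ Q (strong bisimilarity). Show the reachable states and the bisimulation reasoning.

not bisimilar

P's transition system — 3 states:
  s0 = b.(c.0 | 0\{a,b}) ⊢ ··b··> s1
  s1 = c.0 | 0\{a,b} ⊢ ··c··> s2
  s2 = 0 | 0\{a,b} ⊢ (no moves)
Q's transition system — 4 states:
  t0 = b.b.(c.0 | 0\{a,b}) ⊢ ··b··> t1
  t1 = b.(c.0 | 0\{a,b}) ⊢ ··b··> t2
  t2 = c.0 | 0\{a,b} ⊢ ··c··> t3
  t3 = 0 | 0\{a,b} ⊢ (no moves)
Bisimilarity quotient blocks:
  B0 = {s0, t1}
  B1 = {s1, t2}
  B2 = {s2, t3}
  B3 = {t0}
s0 ∈ B0, t0 ∈ B3 → different blocks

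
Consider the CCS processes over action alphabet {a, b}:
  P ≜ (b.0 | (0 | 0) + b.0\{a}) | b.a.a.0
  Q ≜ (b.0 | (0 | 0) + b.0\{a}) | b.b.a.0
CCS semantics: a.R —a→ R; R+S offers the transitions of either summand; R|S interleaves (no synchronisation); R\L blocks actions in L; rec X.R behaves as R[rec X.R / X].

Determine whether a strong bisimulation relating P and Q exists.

P's transition system — 12 states:
  u0 = (b.0 | (0 | 0) + b.0\{a}) | b.a.a.0 has moves ··b··> u1, ··b··> u2, ··b··> u3
  u1 = (b.0 | (0 | 0) + b.0\{a}) | a.a.0 has moves ··a··> u4, ··b··> u5, ··b··> u6
  u2 = 0 | (0 | 0) | b.a.a.0 has moves ··b··> u5
  u3 = 0\{a} | b.a.a.0 has moves ··b··> u6
  u4 = (b.0 | (0 | 0) + b.0\{a}) | a.0 has moves ··a··> u7, ··b··> u8, ··b··> u9
  u5 = 0 | (0 | 0) | a.a.0 has moves ··a··> u8
  u6 = 0\{a} | a.a.0 has moves ··a··> u9
  u7 = (b.0 | (0 | 0) + b.0\{a}) | 0 has moves ··b··> u10, ··b··> u11
  u8 = 0 | (0 | 0) | a.0 has moves ··a··> u10
  u9 = 0\{a} | a.0 has moves ··a··> u11
  u10 = 0 | (0 | 0) | 0 has moves ·
  u11 = 0\{a} | 0 has moves ·
Q's transition system — 12 states:
  v0 = (b.0 | (0 | 0) + b.0\{a}) | b.b.a.0 has moves ··b··> v1, ··b··> v2, ··b··> v3
  v1 = (b.0 | (0 | 0) + b.0\{a}) | b.a.0 has moves ··b··> v4, ··b··> v5, ··b··> v6
  v2 = 0 | (0 | 0) | b.b.a.0 has moves ··b··> v5
  v3 = 0\{a} | b.b.a.0 has moves ··b··> v6
  v4 = (b.0 | (0 | 0) + b.0\{a}) | a.0 has moves ··a··> v7, ··b··> v8, ··b··> v9
  v5 = 0 | (0 | 0) | b.a.0 has moves ··b··> v8
  v6 = 0\{a} | b.a.0 has moves ··b··> v9
  v7 = (b.0 | (0 | 0) + b.0\{a}) | 0 has moves ··b··> v10, ··b··> v11
  v8 = 0 | (0 | 0) | a.0 has moves ··a··> v10
  v9 = 0\{a} | a.0 has moves ··a··> v11
  v10 = 0 | (0 | 0) | 0 has moves ·
  v11 = 0\{a} | 0 has moves ·
Coarsest stable partition (strong bisimilarity classes):
  B0 = {u0}
  B1 = {u1}
  B2 = {u5, u6}
  B3 = {u8, u9, v8, v9}
  B4 = {u10, u11, v10, v11}
  B5 = {u4, v4}
  B6 = {u7, v7}
  B7 = {u2, u3}
  B8 = {v0}
  B9 = {v1}
  B10 = {v5, v6}
  B11 = {v2, v3}
u0 ∈ B0, v0 ∈ B8 → different blocks

not bisimilar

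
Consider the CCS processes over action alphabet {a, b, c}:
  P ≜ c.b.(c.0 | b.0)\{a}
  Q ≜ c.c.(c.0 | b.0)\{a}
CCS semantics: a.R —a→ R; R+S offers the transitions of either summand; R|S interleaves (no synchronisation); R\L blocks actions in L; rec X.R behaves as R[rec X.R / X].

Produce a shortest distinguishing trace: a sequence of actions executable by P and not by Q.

cb

P's transition system — 6 states:
  u0 = c.b.(c.0 | b.0)\{a} → ··c··> u1
  u1 = b.(c.0 | b.0)\{a} → ··b··> u2
  u2 = (c.0 | b.0)\{a} → ··b··> u3, ··c··> u4
  u3 = (c.0 | 0)\{a} → ··c··> u5
  u4 = (0 | b.0)\{a} → ··b··> u5
  u5 = (0 | 0)\{a} → (no moves)
Q's transition system — 6 states:
  v0 = c.c.(c.0 | b.0)\{a} → ··c··> v1
  v1 = c.(c.0 | b.0)\{a} → ··c··> v2
  v2 = (c.0 | b.0)\{a} → ··b··> v3, ··c··> v4
  v3 = (c.0 | 0)\{a} → ··c··> v5
  v4 = (0 | b.0)\{a} → ··b··> v5
  v5 = (0 | 0)\{a} → (no moves)
Trace ⟨cb⟩ through P, begin at {u0}:
  [1] c ⇒ {u1}
  [2] b ⇒ {u2}
  ✓ P
Trace ⟨cb⟩ through Q, begin at {v0}:
  [1] c ⇒ {v1}
  [2] b ⇒ no successor for Q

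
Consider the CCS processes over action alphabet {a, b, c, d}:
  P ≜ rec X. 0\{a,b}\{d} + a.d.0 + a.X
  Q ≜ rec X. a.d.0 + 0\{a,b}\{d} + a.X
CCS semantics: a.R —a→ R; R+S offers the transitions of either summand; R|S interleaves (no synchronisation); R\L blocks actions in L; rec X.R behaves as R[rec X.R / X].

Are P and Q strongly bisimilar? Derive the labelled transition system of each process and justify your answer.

LTS(P): 3 reachable states
  s0 = rec X. 0\{a,b}\{d} + a.d.0 + a.X has moves =a=> s0, =a=> s1
  s1 = d.0 has moves =d=> s2
  s2 = 0 has moves (no moves)
LTS(Q): 3 reachable states
  t0 = rec X. a.d.0 + 0\{a,b}\{d} + a.X has moves =a=> t0, =a=> t1
  t1 = d.0 has moves =d=> t2
  t2 = 0 has moves (no moves)
Coarsest stable partition (strong bisimilarity classes):
  B0 = {s0, t0}
  B1 = {s1, t1}
  B2 = {s2, t2}
s0 ∈ B0, t0 ∈ B0 → same block

P ~ Q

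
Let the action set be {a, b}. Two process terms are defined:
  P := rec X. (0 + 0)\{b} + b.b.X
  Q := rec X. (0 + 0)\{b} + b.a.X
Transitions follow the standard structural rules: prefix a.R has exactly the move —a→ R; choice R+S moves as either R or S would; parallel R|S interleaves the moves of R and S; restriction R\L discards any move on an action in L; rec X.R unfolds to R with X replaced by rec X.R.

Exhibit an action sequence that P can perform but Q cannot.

bb

Reachable graph of P (2 states):
  s0 = rec X. (0 + 0)\{b} + b.b.X → =b=> s1
  s1 = b.(rec X. (0 + 0)\{b} + b.b.X) → =b=> s0
Reachable graph of Q (2 states):
  t0 = rec X. (0 + 0)\{b} + b.a.X → =b=> t1
  t1 = a.(rec X. (0 + 0)\{b} + b.a.X) → =a=> t0
Trace ⟨bb⟩ through P, begin at {s0}:
  [1] b ⇒ {s1}
  [2] b ⇒ {s0}
  P completes σ.
Trace ⟨bb⟩ through Q, begin at {t0}:
  [1] b ⇒ {t1}
  [2] b ⇒ ∅  — Q cannot continue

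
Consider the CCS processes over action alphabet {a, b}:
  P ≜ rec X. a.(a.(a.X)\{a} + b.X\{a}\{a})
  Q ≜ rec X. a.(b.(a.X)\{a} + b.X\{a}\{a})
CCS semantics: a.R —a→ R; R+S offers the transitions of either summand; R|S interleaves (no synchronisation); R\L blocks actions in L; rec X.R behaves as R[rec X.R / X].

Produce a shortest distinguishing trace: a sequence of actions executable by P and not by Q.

aa

P's transition system — 4 states:
  u0 = rec X. a.(a.(a.X)\{a} + b.X\{a}\{a}) has moves -a-> u1
  u1 = a.(a.(rec X. a.(a.(a.X)\{a} + b.X\{a}\{a})))\{a} + b.(rec X. a.(a.(a.X)\{a} + b.X\{a}\{a}))\{a}\{a} has moves -a-> u2, -b-> u3
  u2 = (a.(rec X. a.(a.(a.X)\{a} + b.X\{a}\{a})))\{a} has moves ·
  u3 = (rec X. a.(a.(a.X)\{a} + b.X\{a}\{a}))\{a}\{a} has moves ·
Q's transition system — 4 states:
  v0 = rec X. a.(b.(a.X)\{a} + b.X\{a}\{a}) has moves -a-> v1
  v1 = b.(a.(rec X. a.(b.(a.X)\{a} + b.X\{a}\{a})))\{a} + b.(rec X. a.(b.(a.X)\{a} + b.X\{a}\{a}))\{a}\{a} has moves -b-> v2, -b-> v3
  v2 = (a.(rec X. a.(b.(a.X)\{a} + b.X\{a}\{a})))\{a} has moves ·
  v3 = (rec X. a.(b.(a.X)\{a} + b.X\{a}\{a}))\{a}\{a} has moves ·
Executing aa from P (initial set {u0}):
  [1] a ⇒ {u1}
  [2] a ⇒ {u2}
  ✓ P
Executing aa from Q (initial set {v0}):
  [1] a ⇒ {v1}
  [2] a ⇒ no successor for Q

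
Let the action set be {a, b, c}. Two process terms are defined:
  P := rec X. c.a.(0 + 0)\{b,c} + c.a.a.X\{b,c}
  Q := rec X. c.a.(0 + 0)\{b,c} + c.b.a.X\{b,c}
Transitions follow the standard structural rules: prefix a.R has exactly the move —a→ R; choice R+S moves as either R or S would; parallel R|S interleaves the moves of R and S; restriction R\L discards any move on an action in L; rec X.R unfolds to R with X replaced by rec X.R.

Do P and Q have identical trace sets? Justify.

P's transition system — 6 states:
  u0 = rec X. c.a.(0 + 0)\{b,c} + c.a.a.X\{b,c} | =c=> u1, =c=> u2
  u1 = a.(0 + 0)\{b,c} | =a=> u3
  u2 = a.a.(rec X. c.a.(0 + 0)\{b,c} + c.a.a.X\{b,c})\{b,c} | =a=> u4
  u3 = (0 + 0)\{b,c} | deadlocked
  u4 = a.(rec X. c.a.(0 + 0)\{b,c} + c.a.a.X\{b,c})\{b,c} | =a=> u5
  u5 = (rec X. c.a.(0 + 0)\{b,c} + c.a.a.X\{b,c})\{b,c} | deadlocked
Q's transition system — 6 states:
  v0 = rec X. c.a.(0 + 0)\{b,c} + c.b.a.X\{b,c} | =c=> v1, =c=> v2
  v1 = a.(0 + 0)\{b,c} | =a=> v3
  v2 = b.a.(rec X. c.a.(0 + 0)\{b,c} + c.b.a.X\{b,c})\{b,c} | =b=> v4
  v3 = (0 + 0)\{b,c} | deadlocked
  v4 = a.(rec X. c.a.(0 + 0)\{b,c} + c.b.a.X\{b,c})\{b,c} | =a=> v5
  v5 = (rec X. c.a.(0 + 0)\{b,c} + c.b.a.X\{b,c})\{b,c} | deadlocked
Trace ⟨caa⟩ through P, begin at {u0}:
  [1] c ⇒ {u1, u2}
  [2] a ⇒ {u3, u4}
  [3] a ⇒ {u5}
  P completes σ.
Trace ⟨caa⟩ through Q, begin at {v0}:
  [1] c ⇒ {v1, v2}
  [2] a ⇒ {v3}
  [3] a ⇒ ∅  — Q cannot continue

NO — witness ⟨caa⟩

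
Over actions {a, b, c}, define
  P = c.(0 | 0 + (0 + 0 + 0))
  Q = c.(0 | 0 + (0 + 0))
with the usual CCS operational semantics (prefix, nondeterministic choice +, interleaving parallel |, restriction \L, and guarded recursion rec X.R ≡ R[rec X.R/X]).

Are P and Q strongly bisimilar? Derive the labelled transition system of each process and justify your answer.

P ~ Q

Reachable graph of P (2 states):
  p0 = c.(0 | 0 + (0 + 0 + 0)) ⊢ -c-> p1
  p1 = 0 | 0 + (0 + 0 + 0) ⊢ (no moves)
Reachable graph of Q (2 states):
  q0 = c.(0 | 0 + (0 + 0)) ⊢ -c-> q1
  q1 = 0 | 0 + (0 + 0) ⊢ (no moves)
Bisimilarity quotient blocks:
  B0 = {p0, q0}
  B1 = {p1, q1}
p0 ∈ B0, q0 ∈ B0 → same block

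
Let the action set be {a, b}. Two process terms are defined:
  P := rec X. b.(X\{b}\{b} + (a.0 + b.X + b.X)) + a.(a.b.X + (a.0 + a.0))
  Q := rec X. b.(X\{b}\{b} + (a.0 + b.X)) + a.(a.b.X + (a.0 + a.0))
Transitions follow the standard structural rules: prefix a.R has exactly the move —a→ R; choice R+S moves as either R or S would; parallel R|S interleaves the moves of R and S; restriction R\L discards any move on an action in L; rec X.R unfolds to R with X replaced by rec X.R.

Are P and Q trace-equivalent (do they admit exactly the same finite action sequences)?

Reachable graph of P (8 states):
  p0 = rec X. b.(X\{b}\{b} + (a.0 + b.X + b.X)) + a.(a.b.X + (a.0 + a.0)) :: —a→ p1, —b→ p2
  p1 = a.b.(rec X. b.(X\{b}\{b} + (a.0 + b.X + b.X)) + a.(a.b.X + (a.0 + a.0))) + (a.0 + a.0) :: —a→ p3, —a→ p4
  p2 = (rec X. b.(X\{b}\{b} + (a.0 + b.X + b.X)) + a.(a.b.X + (a.0 + a.0)))\{b}\{b} + (a.0 + b.(rec X. b.(X\{b}\{b} + (a.0 + b.X + b.X)) + a.(a.b.X + (a.0 + a.0))) + b.(rec X. b.(X\{b}\{b} + (a.0 + b.X + b.X)) + a.(a.b.X + (a.0 + a.0)))) :: —a→ p3, —a→ p5, —b→ p0
  p3 = 0 :: (no moves)
  p4 = b.(rec X. b.(X\{b}\{b} + (a.0 + b.X + b.X)) + a.(a.b.X + (a.0 + a.0))) :: —b→ p0
  p5 = (a.b.(rec X. b.(X\{b}\{b} + (a.0 + b.X + b.X)) + a.(a.b.X + (a.0 + a.0))) + (a.0 + a.0))\{b}\{b} :: —a→ p6, —a→ p7
  p6 = (b.(rec X. b.(X\{b}\{b} + (a.0 + b.X + b.X)) + a.(a.b.X + (a.0 + a.0))))\{b}\{b} :: (no moves)
  p7 = 0\{b}\{b} :: (no moves)
Reachable graph of Q (8 states):
  q0 = rec X. b.(X\{b}\{b} + (a.0 + b.X)) + a.(a.b.X + (a.0 + a.0)) :: —a→ q1, —b→ q2
  q1 = a.b.(rec X. b.(X\{b}\{b} + (a.0 + b.X)) + a.(a.b.X + (a.0 + a.0))) + (a.0 + a.0) :: —a→ q3, —a→ q4
  q2 = (rec X. b.(X\{b}\{b} + (a.0 + b.X)) + a.(a.b.X + (a.0 + a.0)))\{b}\{b} + (a.0 + b.(rec X. b.(X\{b}\{b} + (a.0 + b.X)) + a.(a.b.X + (a.0 + a.0)))) :: —a→ q3, —a→ q5, —b→ q0
  q3 = 0 :: (no moves)
  q4 = b.(rec X. b.(X\{b}\{b} + (a.0 + b.X)) + a.(a.b.X + (a.0 + a.0))) :: —b→ q0
  q5 = (a.b.(rec X. b.(X\{b}\{b} + (a.0 + b.X)) + a.(a.b.X + (a.0 + a.0))) + (a.0 + a.0))\{b}\{b} :: —a→ q6, —a→ q7
  q6 = (b.(rec X. b.(X\{b}\{b} + (a.0 + b.X)) + a.(a.b.X + (a.0 + a.0))))\{b}\{b} :: (no moves)
  q7 = 0\{b}\{b} :: (no moves)
Coarsest stable partition (strong bisimilarity classes):
  B0 = {p0, q0}
  B1 = {p1, q1}
  B2 = {p3, p6, p7, q3, q6, q7}
  B3 = {p4, q4}
  B4 = {p2, q2}
  B5 = {p5, q5}
p0 ∈ B0, q0 ∈ B0 → same block
Bisimilar ⇒ trace-equivalent.

YES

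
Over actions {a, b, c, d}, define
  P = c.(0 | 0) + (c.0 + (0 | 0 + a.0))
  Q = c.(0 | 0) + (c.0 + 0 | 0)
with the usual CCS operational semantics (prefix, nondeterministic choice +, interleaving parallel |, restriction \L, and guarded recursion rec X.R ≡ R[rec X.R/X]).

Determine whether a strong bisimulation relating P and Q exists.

Reachable graph of P (3 states):
  m0 = c.(0 | 0) + (c.0 + (0 | 0 + a.0)) ⊢ ··a··> m1, ··c··> m1, ··c··> m2
  m1 = 0 ⊢ (no moves)
  m2 = 0 | 0 ⊢ (no moves)
Reachable graph of Q (3 states):
  n0 = c.(0 | 0) + (c.0 + 0 | 0) ⊢ ··c··> n1, ··c··> n2
  n1 = 0 ⊢ (no moves)
  n2 = 0 | 0 ⊢ (no moves)
Coarsest stable partition (strong bisimilarity classes):
  B0 = {m0}
  B1 = {m1, m2, n1, n2}
  B2 = {n0}
m0 ∈ B0, n0 ∈ B2 → different blocks

NO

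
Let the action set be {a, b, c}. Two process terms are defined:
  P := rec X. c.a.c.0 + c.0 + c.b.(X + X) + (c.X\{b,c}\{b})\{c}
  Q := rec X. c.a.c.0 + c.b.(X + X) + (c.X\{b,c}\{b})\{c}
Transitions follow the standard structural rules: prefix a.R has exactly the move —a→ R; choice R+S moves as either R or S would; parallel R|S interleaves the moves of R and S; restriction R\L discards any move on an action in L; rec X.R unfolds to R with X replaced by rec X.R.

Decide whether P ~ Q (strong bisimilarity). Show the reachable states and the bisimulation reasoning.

P's transition system — 6 states:
  s0 = rec X. c.a.c.0 + c.0 + c.b.(X + X) + (c.X\{b,c}\{b})\{c} | =c=> s1, =c=> s2, =c=> s3
  s1 = 0 | ∅
  s2 = a.c.0 | =a=> s4
  s3 = b.((rec X. c.a.c.0 + c.0 + c.b.(X + X) + (c.X\{b,c}\{b})\{c}) + (rec X. c.a.c.0 + c.0 + c.b.(X + X) + (c.X\{b,c}\{b})\{c})) | =b=> s5
  s4 = c.0 | =c=> s1
  s5 = (rec X. c.a.c.0 + c.0 + c.b.(X + X) + (c.X\{b,c}\{b})\{c}) + (rec X. c.a.c.0 + c.0 + c.b.(X + X) + (c.X\{b,c}\{b})\{c}) | =c=> s1, =c=> s2, =c=> s3
Q's transition system — 6 states:
  t0 = rec X. c.a.c.0 + c.b.(X + X) + (c.X\{b,c}\{b})\{c} | =c=> t1, =c=> t2
  t1 = a.c.0 | =a=> t3
  t2 = b.((rec X. c.a.c.0 + c.b.(X + X) + (c.X\{b,c}\{b})\{c}) + (rec X. c.a.c.0 + c.b.(X + X) + (c.X\{b,c}\{b})\{c})) | =b=> t4
  t3 = c.0 | =c=> t5
  t4 = (rec X. c.a.c.0 + c.b.(X + X) + (c.X\{b,c}\{b})\{c}) + (rec X. c.a.c.0 + c.b.(X + X) + (c.X\{b,c}\{b})\{c}) | =c=> t1, =c=> t2
  t5 = 0 | ∅
Partition-refinement fixed point:
  B0 = {s0, s5}
  B1 = {s3}
  B2 = {s2, t1}
  B3 = {s4, t3}
  B4 = {s1, t5}
  B5 = {t0, t4}
  B6 = {t2}
s0 ∈ B0, t0 ∈ B5 → different blocks

not bisimilar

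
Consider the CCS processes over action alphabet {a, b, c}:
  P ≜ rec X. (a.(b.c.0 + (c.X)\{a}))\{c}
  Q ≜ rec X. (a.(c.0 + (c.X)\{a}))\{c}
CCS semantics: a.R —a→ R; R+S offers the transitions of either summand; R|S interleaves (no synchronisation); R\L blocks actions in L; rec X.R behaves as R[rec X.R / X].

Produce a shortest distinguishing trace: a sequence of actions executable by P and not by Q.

Reachable graph of P (3 states):
  s0 = rec X. (a.(b.c.0 + (c.X)\{a}))\{c} has moves -a-> s1
  s1 = (b.c.0 + (c.(rec X. (a.(b.c.0 + (c.X)\{a}))\{c}))\{a})\{c} has moves -b-> s2
  s2 = (c.0)\{c} has moves ∅
Reachable graph of Q (2 states):
  t0 = rec X. (a.(c.0 + (c.X)\{a}))\{c} has moves -a-> t1
  t1 = (c.0 + (c.(rec X. (a.(c.0 + (c.X)\{a}))\{c}))\{a})\{c} has moves ∅
Executing ab from P (initial set {s0}):
  after a @ step 1: {s1}
  after b @ step 2: {s2}
  ✓ P
Executing ab from Q (initial set {t0}):
  after a @ step 1: {t1}
  after b @ step 2: ∅  — Q cannot continue

ab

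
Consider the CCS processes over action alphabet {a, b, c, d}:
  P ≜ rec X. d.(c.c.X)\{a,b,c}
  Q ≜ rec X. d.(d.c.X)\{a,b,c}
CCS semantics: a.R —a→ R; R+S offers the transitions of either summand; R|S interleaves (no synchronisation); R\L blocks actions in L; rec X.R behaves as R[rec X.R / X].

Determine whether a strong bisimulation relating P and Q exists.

NO

Reachable graph of P (2 states):
  u0 = rec X. d.(c.c.X)\{a,b,c} | =d=> u1
  u1 = (c.c.(rec X. d.(c.c.X)\{a,b,c}))\{a,b,c} | ∅
Reachable graph of Q (3 states):
  v0 = rec X. d.(d.c.X)\{a,b,c} | =d=> v1
  v1 = (d.c.(rec X. d.(d.c.X)\{a,b,c}))\{a,b,c} | =d=> v2
  v2 = (c.(rec X. d.(d.c.X)\{a,b,c}))\{a,b,c} | ∅
Partition-refinement fixed point:
  B0 = {u0, v1}
  B1 = {u1, v2}
  B2 = {v0}
u0 ∈ B0, v0 ∈ B2 → different blocks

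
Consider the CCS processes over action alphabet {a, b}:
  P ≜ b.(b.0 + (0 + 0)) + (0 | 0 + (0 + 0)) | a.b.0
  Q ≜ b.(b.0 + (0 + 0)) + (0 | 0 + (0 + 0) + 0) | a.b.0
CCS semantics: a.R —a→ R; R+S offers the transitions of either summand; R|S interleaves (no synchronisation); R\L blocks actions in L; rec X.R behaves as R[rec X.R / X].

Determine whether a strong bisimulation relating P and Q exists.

YES

Reachable graph of P (5 states):
  p0 = b.(b.0 + (0 + 0)) + (0 | 0 + (0 + 0)) | a.b.0 :: ··a··> p1, ··b··> p2
  p1 = (0 | 0 + (0 + 0)) | b.0 :: ··b··> p3
  p2 = b.0 + (0 + 0) :: ··b··> p4
  p3 = (0 | 0 + (0 + 0)) | 0 :: (no moves)
  p4 = 0 :: (no moves)
Reachable graph of Q (5 states):
  q0 = b.(b.0 + (0 + 0)) + (0 | 0 + (0 + 0) + 0) | a.b.0 :: ··a··> q1, ··b··> q2
  q1 = (0 | 0 + (0 + 0) + 0) | b.0 :: ··b··> q3
  q2 = b.0 + (0 + 0) :: ··b··> q4
  q3 = (0 | 0 + (0 + 0) + 0) | 0 :: (no moves)
  q4 = 0 :: (no moves)
Partition-refinement fixed point:
  B0 = {p0, q0}
  B1 = {p1, p2, q1, q2}
  B2 = {p3, p4, q3, q4}
p0 ∈ B0, q0 ∈ B0 → same block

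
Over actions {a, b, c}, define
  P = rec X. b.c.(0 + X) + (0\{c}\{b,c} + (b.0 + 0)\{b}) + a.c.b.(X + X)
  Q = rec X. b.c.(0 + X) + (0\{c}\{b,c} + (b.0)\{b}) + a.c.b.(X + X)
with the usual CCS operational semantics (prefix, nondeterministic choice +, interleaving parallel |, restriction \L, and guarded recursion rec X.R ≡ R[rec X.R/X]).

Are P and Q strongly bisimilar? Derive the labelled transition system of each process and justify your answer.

P's transition system — 6 states:
  m0 = rec X. b.c.(0 + X) + (0\{c}\{b,c} + (b.0 + 0)\{b}) + a.c.b.(X + X) → =a=> m1, =b=> m2
  m1 = c.b.((rec X. b.c.(0 + X) + (0\{c}\{b,c} + (b.0 + 0)\{b}) + a.c.b.(X + X)) + (rec X. b.c.(0 + X) + (0\{c}\{b,c} + (b.0 + 0)\{b}) + a.c.b.(X + X))) → =c=> m3
  m2 = c.(0 + (rec X. b.c.(0 + X) + (0\{c}\{b,c} + (b.0 + 0)\{b}) + a.c.b.(X + X))) → =c=> m4
  m3 = b.((rec X. b.c.(0 + X) + (0\{c}\{b,c} + (b.0 + 0)\{b}) + a.c.b.(X + X)) + (rec X. b.c.(0 + X) + (0\{c}\{b,c} + (b.0 + 0)\{b}) + a.c.b.(X + X))) → =b=> m5
  m4 = 0 + (rec X. b.c.(0 + X) + (0\{c}\{b,c} + (b.0 + 0)\{b}) + a.c.b.(X + X)) → =a=> m1, =b=> m2
  m5 = (rec X. b.c.(0 + X) + (0\{c}\{b,c} + (b.0 + 0)\{b}) + a.c.b.(X + X)) + (rec X. b.c.(0 + X) + (0\{c}\{b,c} + (b.0 + 0)\{b}) + a.c.b.(X + X)) → =a=> m1, =b=> m2
Q's transition system — 6 states:
  n0 = rec X. b.c.(0 + X) + (0\{c}\{b,c} + (b.0)\{b}) + a.c.b.(X + X) → =a=> n1, =b=> n2
  n1 = c.b.((rec X. b.c.(0 + X) + (0\{c}\{b,c} + (b.0)\{b}) + a.c.b.(X + X)) + (rec X. b.c.(0 + X) + (0\{c}\{b,c} + (b.0)\{b}) + a.c.b.(X + X))) → =c=> n3
  n2 = c.(0 + (rec X. b.c.(0 + X) + (0\{c}\{b,c} + (b.0)\{b}) + a.c.b.(X + X))) → =c=> n4
  n3 = b.((rec X. b.c.(0 + X) + (0\{c}\{b,c} + (b.0)\{b}) + a.c.b.(X + X)) + (rec X. b.c.(0 + X) + (0\{c}\{b,c} + (b.0)\{b}) + a.c.b.(X + X))) → =b=> n5
  n4 = 0 + (rec X. b.c.(0 + X) + (0\{c}\{b,c} + (b.0)\{b}) + a.c.b.(X + X)) → =a=> n1, =b=> n2
  n5 = (rec X. b.c.(0 + X) + (0\{c}\{b,c} + (b.0)\{b}) + a.c.b.(X + X)) + (rec X. b.c.(0 + X) + (0\{c}\{b,c} + (b.0)\{b}) + a.c.b.(X + X)) → =a=> n1, =b=> n2
Bisimilarity quotient blocks:
  B0 = {m0, m4, m5, n0, n4, n5}
  B1 = {m1, n1}
  B2 = {m3, n3}
  B3 = {m2, n2}
m0 ∈ B0, n0 ∈ B0 → same block

bisimilar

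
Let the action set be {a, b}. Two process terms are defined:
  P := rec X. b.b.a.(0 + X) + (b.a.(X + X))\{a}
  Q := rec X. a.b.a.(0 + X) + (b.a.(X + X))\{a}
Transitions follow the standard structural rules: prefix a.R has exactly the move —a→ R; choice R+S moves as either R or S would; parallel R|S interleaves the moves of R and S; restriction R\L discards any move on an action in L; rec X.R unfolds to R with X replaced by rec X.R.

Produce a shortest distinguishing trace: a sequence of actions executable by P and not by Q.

Reachable graph of P (5 states):
  u0 = rec X. b.b.a.(0 + X) + (b.a.(X + X))\{a} ⊢ ··b··> u1, ··b··> u2
  u1 = (a.((rec X. b.b.a.(0 + X) + (b.a.(X + X))\{a}) + (rec X. b.b.a.(0 + X) + (b.a.(X + X))\{a})))\{a} ⊢ ∅
  u2 = b.a.(0 + (rec X. b.b.a.(0 + X) + (b.a.(X + X))\{a})) ⊢ ··b··> u3
  u3 = a.(0 + (rec X. b.b.a.(0 + X) + (b.a.(X + X))\{a})) ⊢ ··a··> u4
  u4 = 0 + (rec X. b.b.a.(0 + X) + (b.a.(X + X))\{a}) ⊢ ··b··> u1, ··b··> u2
Reachable graph of Q (5 states):
  v0 = rec X. a.b.a.(0 + X) + (b.a.(X + X))\{a} ⊢ ··a··> v1, ··b··> v2
  v1 = b.a.(0 + (rec X. a.b.a.(0 + X) + (b.a.(X + X))\{a})) ⊢ ··b··> v3
  v2 = (a.((rec X. a.b.a.(0 + X) + (b.a.(X + X))\{a}) + (rec X. a.b.a.(0 + X) + (b.a.(X + X))\{a})))\{a} ⊢ ∅
  v3 = a.(0 + (rec X. a.b.a.(0 + X) + (b.a.(X + X))\{a})) ⊢ ··a··> v4
  v4 = 0 + (rec X. a.b.a.(0 + X) + (b.a.(X + X))\{a}) ⊢ ··a··> v1, ··b··> v2
Trace ⟨bb⟩ through P, begin at {u0}:
  after b @ step 1: {u1, u2}
  after b @ step 2: {u3}
  — P admits the full trace.
Trace ⟨bb⟩ through Q, begin at {v0}:
  after b @ step 1: {v2}
  after b @ step 2: ∅ (Q stuck)

bb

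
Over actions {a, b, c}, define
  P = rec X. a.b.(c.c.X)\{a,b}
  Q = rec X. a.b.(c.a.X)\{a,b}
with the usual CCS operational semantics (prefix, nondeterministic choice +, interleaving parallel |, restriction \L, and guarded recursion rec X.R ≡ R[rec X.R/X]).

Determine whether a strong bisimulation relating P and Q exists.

LTS(P): 5 reachable states
  u0 = rec X. a.b.(c.c.X)\{a,b} ⊢ =a=> u1
  u1 = b.(c.c.(rec X. a.b.(c.c.X)\{a,b}))\{a,b} ⊢ =b=> u2
  u2 = (c.c.(rec X. a.b.(c.c.X)\{a,b}))\{a,b} ⊢ =c=> u3
  u3 = (c.(rec X. a.b.(c.c.X)\{a,b}))\{a,b} ⊢ =c=> u4
  u4 = (rec X. a.b.(c.c.X)\{a,b})\{a,b} ⊢ ·
LTS(Q): 4 reachable states
  v0 = rec X. a.b.(c.a.X)\{a,b} ⊢ =a=> v1
  v1 = b.(c.a.(rec X. a.b.(c.a.X)\{a,b}))\{a,b} ⊢ =b=> v2
  v2 = (c.a.(rec X. a.b.(c.a.X)\{a,b}))\{a,b} ⊢ =c=> v3
  v3 = (a.(rec X. a.b.(c.a.X)\{a,b}))\{a,b} ⊢ ·
Partition-refinement fixed point:
  B0 = {u0}
  B1 = {u1}
  B2 = {u2}
  B3 = {u3, v2}
  B4 = {u4, v3}
  B5 = {v0}
  B6 = {v1}
u0 ∈ B0, v0 ∈ B5 → different blocks

not bisimilar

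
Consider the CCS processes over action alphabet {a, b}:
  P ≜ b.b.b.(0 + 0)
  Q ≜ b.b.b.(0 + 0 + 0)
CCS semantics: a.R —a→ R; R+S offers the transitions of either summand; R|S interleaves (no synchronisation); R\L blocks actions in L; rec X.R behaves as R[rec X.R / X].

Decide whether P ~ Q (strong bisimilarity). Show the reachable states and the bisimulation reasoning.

P's transition system — 4 states:
  p0 = b.b.b.(0 + 0) ⊢ —b→ p1
  p1 = b.b.(0 + 0) ⊢ —b→ p2
  p2 = b.(0 + 0) ⊢ —b→ p3
  p3 = 0 + 0 ⊢ stopped
Q's transition system — 4 states:
  q0 = b.b.b.(0 + 0 + 0) ⊢ —b→ q1
  q1 = b.b.(0 + 0 + 0) ⊢ —b→ q2
  q2 = b.(0 + 0 + 0) ⊢ —b→ q3
  q3 = 0 + 0 + 0 ⊢ stopped
Coarsest stable partition (strong bisimilarity classes):
  B0 = {p0, q0}
  B1 = {p1, q1}
  B2 = {p2, q2}
  B3 = {p3, q3}
p0 ∈ B0, q0 ∈ B0 → same block

YES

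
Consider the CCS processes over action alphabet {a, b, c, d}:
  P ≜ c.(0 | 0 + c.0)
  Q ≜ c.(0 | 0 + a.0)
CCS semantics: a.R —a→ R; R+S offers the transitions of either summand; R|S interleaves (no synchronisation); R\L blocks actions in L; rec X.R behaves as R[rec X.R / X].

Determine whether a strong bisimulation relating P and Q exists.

LTS(P): 3 reachable states
  m0 = c.(0 | 0 + c.0) :: --c--▸ m1
  m1 = 0 | 0 + c.0 :: --c--▸ m2
  m2 = 0 :: deadlocked
LTS(Q): 3 reachable states
  n0 = c.(0 | 0 + a.0) :: --c--▸ n1
  n1 = 0 | 0 + a.0 :: --a--▸ n2
  n2 = 0 :: deadlocked
Coarsest stable partition (strong bisimilarity classes):
  B0 = {m0}
  B1 = {m1}
  B2 = {m2, n2}
  B3 = {n0}
  B4 = {n1}
m0 ∈ B0, n0 ∈ B3 → different blocks

not bisimilar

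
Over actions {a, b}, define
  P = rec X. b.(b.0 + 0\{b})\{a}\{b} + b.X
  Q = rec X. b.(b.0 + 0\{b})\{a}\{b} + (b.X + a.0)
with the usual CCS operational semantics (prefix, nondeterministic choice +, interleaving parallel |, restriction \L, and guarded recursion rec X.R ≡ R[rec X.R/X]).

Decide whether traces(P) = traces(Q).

NO — witness ⟨a⟩

P's transition system — 2 states:
  s0 = rec X. b.(b.0 + 0\{b})\{a}\{b} + b.X | -b-> s0, -b-> s1
  s1 = (b.0 + 0\{b})\{a}\{b} | ·
Q's transition system — 3 states:
  t0 = rec X. b.(b.0 + 0\{b})\{a}\{b} + (b.X + a.0) | -a-> t1, -b-> t0, -b-> t2
  t1 = 0 | ·
  t2 = (b.0 + 0\{b})\{a}\{b} | ·
Run σ = ⟨a⟩ on Q: start {t0}
  [1] a ⇒ {t1}
  ✓ Q
Run σ = ⟨a⟩ on P: start {s0}
  [1] a ⇒ ∅ (P stuck)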